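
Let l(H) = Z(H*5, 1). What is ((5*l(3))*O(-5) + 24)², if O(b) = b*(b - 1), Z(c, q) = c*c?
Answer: 1140683076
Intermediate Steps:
Z(c, q) = c²
O(b) = b*(-1 + b)
l(H) = 25*H² (l(H) = (H*5)² = (5*H)² = 25*H²)
((5*l(3))*O(-5) + 24)² = ((5*(25*3²))*(-5*(-1 - 5)) + 24)² = ((5*(25*9))*(-5*(-6)) + 24)² = ((5*225)*30 + 24)² = (1125*30 + 24)² = (33750 + 24)² = 33774² = 1140683076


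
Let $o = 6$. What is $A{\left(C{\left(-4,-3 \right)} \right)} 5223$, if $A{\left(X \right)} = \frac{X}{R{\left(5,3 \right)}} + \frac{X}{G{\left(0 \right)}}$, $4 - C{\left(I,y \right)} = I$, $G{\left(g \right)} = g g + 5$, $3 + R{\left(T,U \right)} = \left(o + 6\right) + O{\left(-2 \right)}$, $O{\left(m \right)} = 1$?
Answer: $\frac{62676}{5} \approx 12535.0$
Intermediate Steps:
$R{\left(T,U \right)} = 10$ ($R{\left(T,U \right)} = -3 + \left(\left(6 + 6\right) + 1\right) = -3 + \left(12 + 1\right) = -3 + 13 = 10$)
$G{\left(g \right)} = 5 + g^{2}$ ($G{\left(g \right)} = g^{2} + 5 = 5 + g^{2}$)
$C{\left(I,y \right)} = 4 - I$
$A{\left(X \right)} = \frac{3 X}{10}$ ($A{\left(X \right)} = \frac{X}{10} + \frac{X}{5 + 0^{2}} = X \frac{1}{10} + \frac{X}{5 + 0} = \frac{X}{10} + \frac{X}{5} = \frac{3 X}{10}$)
$A{\left(C{\left(-4,-3 \right)} \right)} 5223 = \frac{3 \left(4 - -4\right)}{10} \cdot 5223 = \frac{3 \left(4 + 4\right)}{10} \cdot 5223 = \frac{3}{10} \cdot 8 \cdot 5223 = \frac{12}{5} \cdot 5223 = \frac{62676}{5}$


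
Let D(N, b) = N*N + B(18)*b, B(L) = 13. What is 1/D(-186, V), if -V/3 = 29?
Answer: 1/33465 ≈ 2.9882e-5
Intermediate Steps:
V = -87 (V = -3*29 = -87)
D(N, b) = N² + 13*b (D(N, b) = N*N + 13*b = N² + 13*b)
1/D(-186, V) = 1/((-186)² + 13*(-87)) = 1/(34596 - 1131) = 1/33465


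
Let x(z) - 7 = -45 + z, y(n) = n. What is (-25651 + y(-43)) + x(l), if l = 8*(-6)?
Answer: -25780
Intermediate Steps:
l = -48
x(z) = -38 + z (x(z) = 7 + (-45 + z) = -38 + z)
(-25651 + y(-43)) + x(l) = (-25651 - 43) + (-38 - 48) = -25694 - 86 = -25780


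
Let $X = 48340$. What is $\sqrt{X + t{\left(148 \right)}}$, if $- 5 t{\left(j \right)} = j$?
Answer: $\frac{4 \sqrt{75485}}{5} \approx 219.8$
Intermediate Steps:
$t{\left(j \right)} = - \frac{j}{5}$
$\sqrt{X + t{\left(148 \right)}} = \sqrt{48340 - \frac{148}{5}} = \sqrt{\frac{241552}{5}} = \frac{4 \sqrt{75485}}{5}$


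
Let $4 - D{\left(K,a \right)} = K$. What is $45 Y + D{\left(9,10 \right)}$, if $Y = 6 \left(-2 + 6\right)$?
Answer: $1075$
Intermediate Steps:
$D{\left(K,a \right)} = 4 - K$
$Y = 24$ ($Y = 6 \cdot 4 = 24$)
$45 Y + D{\left(9,10 \right)} = 45 \cdot 24 + \left(4 - 9\right) = 1080 + \left(4 - 9\right) = 1080 - 5 = 1075$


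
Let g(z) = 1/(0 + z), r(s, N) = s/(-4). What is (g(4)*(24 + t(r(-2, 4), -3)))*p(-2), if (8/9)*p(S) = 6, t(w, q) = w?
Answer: 1323/32 ≈ 41.344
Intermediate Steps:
r(s, N) = -s/4 (r(s, N) = s*(-¼) = -s/4)
p(S) = 27/4 (p(S) = (9/8)*6 = 27/4)
g(z) = 1/z
(g(4)*(24 + t(r(-2, 4), -3)))*p(-2) = ((24 - ¼*(-2))/4)*(27/4) = ((24 + ½)/4)*(27/4) = ((¼)*(49/2))*(27/4) = (49/8)*(27/4) = 1323/32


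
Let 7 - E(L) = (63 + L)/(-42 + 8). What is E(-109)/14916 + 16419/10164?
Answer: 10516097/6508348 ≈ 1.6158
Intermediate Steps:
E(L) = 301/34 + L/34 (E(L) = 7 - (63 + L)/(-42 + 8) = 7 - (63 + L)/(-34) = 7 - (63 + L)*(-1)/34 = 7 - (-63/34 - L/34) = 7 + (63/34 + L/34) = 301/34 + L/34)
E(-109)/14916 + 16419/10164 = (301/34 + (1/34)*(-109))/14916 + 16419/10164 = (301/34 - 109/34)*(1/14916) + 16419*(1/10164) = (96/17)*(1/14916) + 5473/3388 = 8/21131 + 5473/3388 = 10516097/6508348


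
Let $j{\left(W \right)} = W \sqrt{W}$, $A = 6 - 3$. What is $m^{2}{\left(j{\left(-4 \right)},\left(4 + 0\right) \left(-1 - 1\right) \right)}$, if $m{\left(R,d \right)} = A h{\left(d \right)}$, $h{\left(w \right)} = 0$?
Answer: $0$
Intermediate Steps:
$A = 3$
$j{\left(W \right)} = W^{\frac{3}{2}}$
$m{\left(R,d \right)} = 0$ ($m{\left(R,d \right)} = 3 \cdot 0 = 0$)
$m^{2}{\left(j{\left(-4 \right)},\left(4 + 0\right) \left(-1 - 1\right) \right)} = 0^{2} = 0$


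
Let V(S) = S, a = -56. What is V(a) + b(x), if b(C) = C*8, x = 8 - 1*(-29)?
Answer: 240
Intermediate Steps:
x = 37 (x = 8 + 29 = 37)
b(C) = 8*C
V(a) + b(x) = -56 + 8*37 = -56 + 296 = 240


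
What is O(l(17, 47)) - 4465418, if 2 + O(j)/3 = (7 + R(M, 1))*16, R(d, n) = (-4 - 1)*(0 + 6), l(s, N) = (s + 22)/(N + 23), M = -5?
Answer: -4466528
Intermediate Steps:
l(s, N) = (22 + s)/(23 + N)
R(d, n) = -30 (R(d, n) = -5*6 = -30)
O(j) = -1110 (O(j) = -6 + 3*((7 - 30)*16) = -6 + 3*(-23*16) = -6 + 3*(-368) = -6 - 1104 = -1110)
O(l(17, 47)) - 4465418 = -1110 - 4465418 = -4466528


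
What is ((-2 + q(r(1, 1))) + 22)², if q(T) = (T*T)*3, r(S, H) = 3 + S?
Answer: 4624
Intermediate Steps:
q(T) = 3*T² (q(T) = T²*3 = 3*T²)
((-2 + q(r(1, 1))) + 22)² = ((-2 + 3*(3 + 1)²) + 22)² = ((-2 + 3*4²) + 22)² = ((-2 + 3*16) + 22)² = ((-2 + 48) + 22)² = (46 + 22)² = 68² = 4624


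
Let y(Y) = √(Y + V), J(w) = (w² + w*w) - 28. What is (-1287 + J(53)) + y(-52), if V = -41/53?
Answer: 4303 + I*√148241/53 ≈ 4303.0 + 7.2645*I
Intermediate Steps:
V = -41/53 (V = -41*1/53 = -41/53 ≈ -0.77359)
J(w) = -28 + 2*w² (J(w) = (w² + w²) - 28 = 2*w² - 28 = -28 + 2*w²)
y(Y) = √(-41/53 + Y) (y(Y) = √(Y - 41/53) = √(-41/53 + Y))
(-1287 + J(53)) + y(-52) = (-1287 + (-28 + 2*53²)) + √(-2173 + 2809*(-52))/53 = (-1287 + (-28 + 2*2809)) + √(-2173 - 146068)/53 = (-1287 + (-28 + 5618)) + √(-148241)/53 = (-1287 + 5590) + (I*√148241)/53 = 4303 + I*√148241/53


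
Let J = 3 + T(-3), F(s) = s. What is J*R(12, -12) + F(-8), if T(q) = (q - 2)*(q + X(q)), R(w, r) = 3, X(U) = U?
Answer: 91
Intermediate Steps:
T(q) = 2*q*(-2 + q) (T(q) = (q - 2)*(q + q) = (-2 + q)*(2*q) = 2*q*(-2 + q))
J = 33 (J = 3 + 2*(-3)*(-2 - 3) = 3 + 2*(-3)*(-5) = 3 + 30 = 33)
J*R(12, -12) + F(-8) = 33*3 - 8 = 99 - 8 = 91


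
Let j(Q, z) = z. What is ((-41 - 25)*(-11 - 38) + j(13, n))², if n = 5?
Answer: 10491121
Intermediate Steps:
((-41 - 25)*(-11 - 38) + j(13, n))² = ((-41 - 25)*(-11 - 38) + 5)² = (-66*(-49) + 5)² = (3234 + 5)² = 3239² = 10491121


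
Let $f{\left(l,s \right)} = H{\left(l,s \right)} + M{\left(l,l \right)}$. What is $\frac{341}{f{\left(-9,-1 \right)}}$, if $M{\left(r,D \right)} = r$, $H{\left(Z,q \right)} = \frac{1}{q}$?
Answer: $- \frac{341}{10} \approx -34.1$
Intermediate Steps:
$f{\left(l,s \right)} = l + \frac{1}{s}$ ($f{\left(l,s \right)} = \frac{1}{s} + l = l + \frac{1}{s}$)
$\frac{341}{f{\left(-9,-1 \right)}} = \frac{341}{-9 + \frac{1}{-1}} = \frac{341}{-9 - 1} = \frac{341}{-10} = 341 \left(- \frac{1}{10}\right) = - \frac{341}{10}$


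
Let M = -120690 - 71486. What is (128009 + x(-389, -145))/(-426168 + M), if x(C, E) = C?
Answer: -31905/154586 ≈ -0.20639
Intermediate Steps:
M = -192176
(128009 + x(-389, -145))/(-426168 + M) = (128009 - 389)/(-426168 - 192176) = 127620/(-618344) = 127620*(-1/618344) = -31905/154586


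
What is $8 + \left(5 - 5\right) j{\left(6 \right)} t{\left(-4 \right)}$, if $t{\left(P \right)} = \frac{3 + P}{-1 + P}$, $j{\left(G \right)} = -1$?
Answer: $8$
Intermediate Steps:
$t{\left(P \right)} = \frac{3 + P}{-1 + P}$
$8 + \left(5 - 5\right) j{\left(6 \right)} t{\left(-4 \right)} = 8 + \left(5 - 5\right) \left(-1\right) \frac{3 - 4}{-1 - 4} = 8 + \left(5 - 5\right) \left(-1\right) \frac{1}{-5} \left(-1\right) = 8 + 0 \left(-1\right) \left(\left(- \frac{1}{5}\right) \left(-1\right)\right) = 8 + 0 \cdot \frac{1}{5} = 8 + 0 = 8$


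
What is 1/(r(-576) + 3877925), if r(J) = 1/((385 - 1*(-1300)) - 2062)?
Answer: 377/1461977724 ≈ 2.5787e-7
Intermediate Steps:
r(J) = -1/377 (r(J) = 1/((385 + 1300) - 2062) = 1/(1685 - 2062) = 1/(-377) = -1/377)
1/(r(-576) + 3877925) = 1/(-1/377 + 3877925) = 1/(1461977724/377) = 377/1461977724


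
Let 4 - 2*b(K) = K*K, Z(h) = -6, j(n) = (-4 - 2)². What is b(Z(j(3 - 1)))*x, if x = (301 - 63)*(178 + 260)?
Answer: -1667904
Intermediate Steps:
j(n) = 36 (j(n) = (-6)² = 36)
x = 104244 (x = 238*438 = 104244)
b(K) = 2 - K²/2 (b(K) = 2 - K*K/2 = 2 - K²/2)
b(Z(j(3 - 1)))*x = (2 - ½*(-6)²)*104244 = (2 - ½*36)*104244 = (2 - 18)*104244 = -16*104244 = -1667904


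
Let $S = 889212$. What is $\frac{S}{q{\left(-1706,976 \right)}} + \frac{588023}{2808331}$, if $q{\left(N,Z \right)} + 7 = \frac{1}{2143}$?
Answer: $- \frac{445957855199883}{3510413750} \approx -1.2704 \cdot 10^{5}$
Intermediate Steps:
$q{\left(N,Z \right)} = - \frac{15000}{2143}$ ($q{\left(N,Z \right)} = -7 + \frac{1}{2143} = - \frac{15000}{2143}$)
$\frac{S}{q{\left(-1706,976 \right)}} + \frac{588023}{2808331} = \frac{889212}{- \frac{15000}{2143}} + \frac{588023}{2808331} = 889212 \left(- \frac{2143}{15000}\right) + 588023 \cdot \frac{1}{2808331} = - \frac{158798443}{1250} + \frac{588023}{2808331} = - \frac{445957855199883}{3510413750}$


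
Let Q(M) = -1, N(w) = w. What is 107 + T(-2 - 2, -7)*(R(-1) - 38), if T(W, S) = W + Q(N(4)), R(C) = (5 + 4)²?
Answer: -108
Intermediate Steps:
R(C) = 81 (R(C) = 9² = 81)
T(W, S) = -1 + W (T(W, S) = W - 1 = -1 + W)
107 + T(-2 - 2, -7)*(R(-1) - 38) = 107 + (-1 + (-2 - 2))*(81 - 38) = 107 + (-1 - 4)*43 = 107 - 5*43 = 107 - 215 = -108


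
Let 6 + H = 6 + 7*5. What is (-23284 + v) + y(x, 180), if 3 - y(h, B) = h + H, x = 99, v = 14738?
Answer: -8677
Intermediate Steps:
H = 35 (H = -6 + (6 + 7*5) = -6 + (6 + 35) = -6 + 41 = 35)
y(h, B) = -32 - h (y(h, B) = 3 - (h + 35) = 3 - (35 + h) = 3 + (-35 - h) = -32 - h)
(-23284 + v) + y(x, 180) = (-23284 + 14738) + (-32 - 1*99) = -8546 + (-32 - 99) = -8546 - 131 = -8677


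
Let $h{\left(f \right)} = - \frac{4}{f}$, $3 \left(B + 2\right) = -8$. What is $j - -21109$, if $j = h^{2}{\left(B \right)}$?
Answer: $\frac{1034377}{49} \approx 21110.0$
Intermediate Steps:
$B = - \frac{14}{3}$ ($B = -2 + \frac{1}{3} \left(-8\right) = -2 - \frac{8}{3} = - \frac{14}{3} \approx -4.6667$)
$j = \frac{36}{49}$ ($j = \left(- \frac{4}{- \frac{14}{3}}\right)^{2} = \left(\left(-4\right) \left(- \frac{3}{14}\right)\right)^{2} = \left(\frac{6}{7}\right)^{2} = \frac{36}{49} \approx 0.73469$)
$j - -21109 = \frac{36}{49} - -21109 = \frac{36}{49} + 21109 = \frac{1034377}{49}$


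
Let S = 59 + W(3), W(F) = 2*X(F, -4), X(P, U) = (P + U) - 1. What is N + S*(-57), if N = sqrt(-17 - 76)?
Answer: -3135 + I*sqrt(93) ≈ -3135.0 + 9.6436*I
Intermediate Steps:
X(P, U) = -1 + P + U
N = I*sqrt(93) (N = sqrt(-93) = I*sqrt(93) ≈ 9.6436*I)
W(F) = -10 + 2*F (W(F) = 2*(-1 + F - 4) = 2*(-5 + F) = -10 + 2*F)
S = 55 (S = 59 + (-10 + 2*3) = 59 + (-10 + 6) = 59 - 4 = 55)
N + S*(-57) = I*sqrt(93) + 55*(-57) = I*sqrt(93) - 3135 = -3135 + I*sqrt(93)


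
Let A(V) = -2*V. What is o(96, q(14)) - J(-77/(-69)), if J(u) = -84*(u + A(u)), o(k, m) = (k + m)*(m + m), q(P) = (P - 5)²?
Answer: 657346/23 ≈ 28580.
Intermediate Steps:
q(P) = (-5 + P)²
o(k, m) = 2*m*(k + m) (o(k, m) = (k + m)*(2*m) = 2*m*(k + m))
J(u) = 84*u (J(u) = -84*(u - 2*u) = -(-84)*u = 84*u)
o(96, q(14)) - J(-77/(-69)) = 2*(-5 + 14)²*(96 + (-5 + 14)²) - 84*(-77/(-69)) = 2*9²*(96 + 9²) - 84*(-77*(-1/69)) = 2*81*(96 + 81) - 84*77/69 = 2*81*177 - 1*2156/23 = 28674 - 2156/23 = 657346/23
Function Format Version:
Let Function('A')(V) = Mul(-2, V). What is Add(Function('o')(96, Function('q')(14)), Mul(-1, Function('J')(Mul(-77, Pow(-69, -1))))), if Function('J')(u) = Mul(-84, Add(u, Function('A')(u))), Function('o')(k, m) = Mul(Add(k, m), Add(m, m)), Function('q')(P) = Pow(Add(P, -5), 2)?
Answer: Rational(657346, 23) ≈ 28580.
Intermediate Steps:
Function('q')(P) = Pow(Add(-5, P), 2)
Function('o')(k, m) = Mul(2, m, Add(k, m)) (Function('o')(k, m) = Mul(Add(k, m), Mul(2, m)) = Mul(2, m, Add(k, m)))
Function('J')(u) = Mul(84, u) (Function('J')(u) = Mul(-84, Add(u, Mul(-2, u))) = Mul(-84, Mul(-1, u)) = Mul(84, u))
Add(Function('o')(96, Function('q')(14)), Mul(-1, Function('J')(Mul(-77, Pow(-69, -1))))) = Add(Mul(2, Pow(Add(-5, 14), 2), Add(96, Pow(Add(-5, 14), 2))), Mul(-1, Mul(84, Mul(-77, Pow(-69, -1))))) = Add(Mul(2, Pow(9, 2), Add(96, Pow(9, 2))), Mul(-1, Mul(84, Mul(-77, Rational(-1, 69))))) = Add(Mul(2, 81, Add(96, 81)), Mul(-1, Mul(84, Rational(77, 69)))) = Add(Mul(2, 81, 177), Mul(-1, Rational(2156, 23))) = Add(28674, Rational(-2156, 23)) = Rational(657346, 23)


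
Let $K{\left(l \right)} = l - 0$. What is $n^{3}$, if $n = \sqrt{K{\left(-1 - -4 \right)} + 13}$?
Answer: $64$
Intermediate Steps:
$K{\left(l \right)} = l$ ($K{\left(l \right)} = l + 0 = l$)
$n = 4$ ($n = \sqrt{\left(-1 - -4\right) + 13} = \sqrt{\left(-1 + 4\right) + 13} = \sqrt{3 + 13} = \sqrt{16} = 4$)
$n^{3} = 4^{3} = 64$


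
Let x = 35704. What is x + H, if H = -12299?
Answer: 23405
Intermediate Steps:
x + H = 35704 - 12299 = 23405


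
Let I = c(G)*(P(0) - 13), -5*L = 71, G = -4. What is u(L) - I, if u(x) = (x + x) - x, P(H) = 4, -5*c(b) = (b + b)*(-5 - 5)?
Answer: -791/5 ≈ -158.20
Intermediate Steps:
c(b) = 4*b (c(b) = -(b + b)*(-5 - 5)/5 = -2*b*(-10)/5 = -(-4)*b = 4*b)
L = -71/5 (L = -⅕*71 = -71/5 ≈ -14.200)
I = 144 (I = (4*(-4))*(4 - 13) = -16*(-9) = 144)
u(x) = x (u(x) = 2*x - x = x)
u(L) - I = -71/5 - 1*144 = -71/5 - 144 = -791/5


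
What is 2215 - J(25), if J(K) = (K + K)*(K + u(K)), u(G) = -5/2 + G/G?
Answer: 1040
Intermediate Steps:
u(G) = -3/2 (u(G) = -5*½ + 1 = -5/2 + 1 = -3/2)
J(K) = 2*K*(-3/2 + K) (J(K) = (K + K)*(K - 3/2) = (2*K)*(-3/2 + K) = 2*K*(-3/2 + K))
2215 - J(25) = 2215 - 25*(-3 + 2*25) = 2215 - 25*(-3 + 50) = 2215 - 25*47 = 2215 - 1*1175 = 2215 - 1175 = 1040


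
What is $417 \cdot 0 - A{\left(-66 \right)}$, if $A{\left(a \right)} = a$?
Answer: $66$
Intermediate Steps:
$417 \cdot 0 - A{\left(-66 \right)} = 417 \cdot 0 - -66 = 0 + 66 = 66$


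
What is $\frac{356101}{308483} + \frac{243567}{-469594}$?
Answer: $\frac{92086614133}{144861765902} \approx 0.63569$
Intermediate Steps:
$\frac{356101}{308483} + \frac{243567}{-469594} = 356101 \cdot \frac{1}{308483} + 243567 \left(- \frac{1}{469594}\right) = \frac{356101}{308483} - \frac{243567}{469594} = \frac{92086614133}{144861765902}$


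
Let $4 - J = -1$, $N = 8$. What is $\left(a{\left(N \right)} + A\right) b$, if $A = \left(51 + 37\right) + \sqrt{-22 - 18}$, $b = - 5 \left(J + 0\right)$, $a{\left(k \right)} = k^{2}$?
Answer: $-3800 - 50 i \sqrt{10} \approx -3800.0 - 158.11 i$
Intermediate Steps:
$J = 5$ ($J = 4 - -1 = 4 + 1 = 5$)
$b = -25$ ($b = - 5 \left(5 + 0\right) = \left(-5\right) 5 = -25$)
$A = 88 + 2 i \sqrt{10}$ ($A = 88 + \sqrt{-40} = 88 + 2 i \sqrt{10} \approx 88.0 + 6.3246 i$)
$\left(a{\left(N \right)} + A\right) b = \left(8^{2} + \left(88 + 2 i \sqrt{10}\right)\right) \left(-25\right) = \left(64 + \left(88 + 2 i \sqrt{10}\right)\right) \left(-25\right) = \left(152 + 2 i \sqrt{10}\right) \left(-25\right) = -3800 - 50 i \sqrt{10}$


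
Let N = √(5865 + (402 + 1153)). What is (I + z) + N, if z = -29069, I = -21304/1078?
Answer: -15678843/539 + 2*√1855 ≈ -29003.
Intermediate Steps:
I = -10652/539 (I = -21304*1/1078 = -10652/539 ≈ -19.763)
N = 2*√1855 (N = √(5865 + 1555) = √7420 = 2*√1855 ≈ 86.139)
(I + z) + N = (-10652/539 - 29069) + 2*√1855 = -15678843/539 + 2*√1855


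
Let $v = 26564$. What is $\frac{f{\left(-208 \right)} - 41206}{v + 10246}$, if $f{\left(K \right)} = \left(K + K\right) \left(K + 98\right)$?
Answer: $\frac{253}{2045} \approx 0.12372$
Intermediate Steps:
$f{\left(K \right)} = 2 K \left(98 + K\right)$
$\frac{f{\left(-208 \right)} - 41206}{v + 10246} = \frac{2 \left(-208\right) \left(98 - 208\right) - 41206}{26564 + 10246} = \frac{2 \left(-208\right) \left(-110\right) - 41206}{36810} = \left(45760 - 41206\right) \frac{1}{36810} = 4554 \cdot \frac{1}{36810} = \frac{253}{2045}$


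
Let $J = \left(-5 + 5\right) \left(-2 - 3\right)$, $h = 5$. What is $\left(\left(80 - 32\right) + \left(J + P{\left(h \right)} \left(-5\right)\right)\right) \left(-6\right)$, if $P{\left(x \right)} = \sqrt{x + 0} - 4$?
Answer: $-408 + 30 \sqrt{5} \approx -340.92$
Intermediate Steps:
$P{\left(x \right)} = -4 + \sqrt{x}$ ($P{\left(x \right)} = \sqrt{x} - 4 = -4 + \sqrt{x}$)
$J = 0$ ($J = 0 \left(-5\right) = 0$)
$\left(\left(80 - 32\right) + \left(J + P{\left(h \right)} \left(-5\right)\right)\right) \left(-6\right) = \left(\left(80 - 32\right) + \left(0 + \left(-4 + \sqrt{5}\right) \left(-5\right)\right)\right) \left(-6\right) = \left(\left(80 - 32\right) + \left(0 + \left(20 - 5 \sqrt{5}\right)\right)\right) \left(-6\right) = \left(48 + \left(20 - 5 \sqrt{5}\right)\right) \left(-6\right) = \left(68 - 5 \sqrt{5}\right) \left(-6\right) = -408 + 30 \sqrt{5}$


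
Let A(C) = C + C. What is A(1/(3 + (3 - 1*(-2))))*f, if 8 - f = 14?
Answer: -3/2 ≈ -1.5000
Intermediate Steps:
f = -6 (f = 8 - 1*14 = 8 - 14 = -6)
A(C) = 2*C
A(1/(3 + (3 - 1*(-2))))*f = (2/(3 + (3 - 1*(-2))))*(-6) = (2/(3 + (3 + 2)))*(-6) = (2/(3 + 5))*(-6) = (2/8)*(-6) = (2*(⅛))*(-6) = (¼)*(-6) = -3/2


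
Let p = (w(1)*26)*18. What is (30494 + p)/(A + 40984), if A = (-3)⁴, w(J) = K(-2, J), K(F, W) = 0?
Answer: 30494/41065 ≈ 0.74258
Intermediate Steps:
w(J) = 0
A = 81
p = 0 (p = (0*26)*18 = 0*18 = 0)
(30494 + p)/(A + 40984) = (30494 + 0)/(81 + 40984) = 30494/41065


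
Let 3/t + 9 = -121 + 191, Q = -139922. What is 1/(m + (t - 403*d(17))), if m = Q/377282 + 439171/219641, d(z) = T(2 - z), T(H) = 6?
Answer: -58777469087/142025303033695 ≈ -0.00041385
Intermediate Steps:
d(z) = 6
t = 3/61 (t = 3/(-9 + (-121 + 191)) = 3/(-9 + 70) = 3/61 ≈ 0.049180)
m = 1569287270/963565067 (m = -139922/377282 + 439171/219641 = -139922*1/377282 + 439171*(1/219641) = -1627/4387 + 439171/219641 = 1569287270/963565067 ≈ 1.6286)
1/(m + (t - 403*d(17))) = 1/(1569287270/963565067 + (3/61 - 403*6)) = 1/(1569287270/963565067 + (3/61 - 2418)) = 1/(1569287270/963565067 - 147495/61) = 1/(-142025303033695/58777469087) = -58777469087/142025303033695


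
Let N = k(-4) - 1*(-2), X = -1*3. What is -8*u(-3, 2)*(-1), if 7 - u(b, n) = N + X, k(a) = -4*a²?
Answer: 576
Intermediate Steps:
X = -3
N = -62 (N = -4*(-4)² - 1*(-2) = -4*16 + 2 = -64 + 2 = -62)
u(b, n) = 72 (u(b, n) = 7 - (-62 - 3) = 7 - 1*(-65) = 7 + 65 = 72)
-8*u(-3, 2)*(-1) = -8*72*(-1) = -576*(-1) = 576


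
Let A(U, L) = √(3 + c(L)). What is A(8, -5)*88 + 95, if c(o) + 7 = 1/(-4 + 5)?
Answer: 95 + 88*I*√3 ≈ 95.0 + 152.42*I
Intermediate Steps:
c(o) = -6 (c(o) = -7 + 1/(-4 + 5) = -7 + 1/1 = -7 + 1 = -6)
A(U, L) = I*√3 (A(U, L) = √(3 - 6) = √(-3) = I*√3)
A(8, -5)*88 + 95 = (I*√3)*88 + 95 = 88*I*√3 + 95 = 95 + 88*I*√3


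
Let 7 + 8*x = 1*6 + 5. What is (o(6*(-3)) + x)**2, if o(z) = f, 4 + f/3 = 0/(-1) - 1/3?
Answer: 625/4 ≈ 156.25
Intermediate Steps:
f = -13 (f = -12 + 3*(0/(-1) - 1/3) = -12 + 3*(0*(-1) - 1*1/3) = -12 + 3*(0 - 1/3) = -12 + 3*(-1/3) = -12 - 1 = -13)
o(z) = -13
x = 1/2 (x = -7/8 + (1*6 + 5)/8 = -7/8 + (6 + 5)/8 = -7/8 + (1/8)*11 = -7/8 + 11/8 = 1/2 ≈ 0.50000)
(o(6*(-3)) + x)**2 = (-13 + 1/2)**2 = (-25/2)**2 = 625/4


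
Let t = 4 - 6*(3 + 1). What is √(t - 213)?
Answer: I*√233 ≈ 15.264*I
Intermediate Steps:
t = -20 (t = 4 - 6*4 = 4 - 24 = -20)
√(t - 213) = √(-20 - 213) = √(-233) = I*√233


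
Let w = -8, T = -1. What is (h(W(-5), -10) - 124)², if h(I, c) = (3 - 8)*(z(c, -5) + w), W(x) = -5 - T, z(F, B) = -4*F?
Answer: 80656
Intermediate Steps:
W(x) = -4 (W(x) = -5 - 1*(-1) = -5 + 1 = -4)
h(I, c) = 40 + 20*c (h(I, c) = (3 - 8)*(-4*c - 8) = -5*(-8 - 4*c) = 40 + 20*c)
(h(W(-5), -10) - 124)² = ((40 + 20*(-10)) - 124)² = ((40 - 200) - 124)² = (-160 - 124)² = (-284)² = 80656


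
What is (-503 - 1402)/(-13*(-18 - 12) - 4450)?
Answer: 381/812 ≈ 0.46921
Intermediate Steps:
(-503 - 1402)/(-13*(-18 - 12) - 4450) = -1905/(-13*(-30) - 4450) = -1905/(390 - 4450) = -1905/(-4060) = -1905*(-1/4060) = 381/812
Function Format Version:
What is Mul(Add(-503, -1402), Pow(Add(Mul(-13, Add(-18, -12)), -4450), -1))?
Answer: Rational(381, 812) ≈ 0.46921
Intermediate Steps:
Mul(Add(-503, -1402), Pow(Add(Mul(-13, Add(-18, -12)), -4450), -1)) = Mul(-1905, Pow(Add(Mul(-13, -30), -4450), -1)) = Mul(-1905, Pow(Add(390, -4450), -1)) = Mul(-1905, Pow(-4060, -1)) = Mul(-1905, Rational(-1, 4060)) = Rational(381, 812)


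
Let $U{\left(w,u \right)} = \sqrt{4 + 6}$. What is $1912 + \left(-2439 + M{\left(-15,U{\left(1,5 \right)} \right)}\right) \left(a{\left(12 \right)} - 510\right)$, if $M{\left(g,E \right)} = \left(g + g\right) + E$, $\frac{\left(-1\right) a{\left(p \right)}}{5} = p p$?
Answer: $3038782 - 1230 \sqrt{10} \approx 3.0349 \cdot 10^{6}$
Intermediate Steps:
$a{\left(p \right)} = - 5 p^{2}$ ($a{\left(p \right)} = - 5 p p = - 5 p^{2}$)
$U{\left(w,u \right)} = \sqrt{10}$
$M{\left(g,E \right)} = E + 2 g$ ($M{\left(g,E \right)} = 2 g + E = E + 2 g$)
$1912 + \left(-2439 + M{\left(-15,U{\left(1,5 \right)} \right)}\right) \left(a{\left(12 \right)} - 510\right) = 1912 + \left(-2439 + \left(\sqrt{10} + 2 \left(-15\right)\right)\right) \left(- 5 \cdot 12^{2} - 510\right) = 1912 + \left(-2439 - \left(30 - \sqrt{10}\right)\right) \left(\left(-5\right) 144 - 510\right) = 1912 + \left(-2439 - \left(30 - \sqrt{10}\right)\right) \left(-720 - 510\right) = 1912 + \left(-2469 + \sqrt{10}\right) \left(-1230\right) = 1912 + \left(3036870 - 1230 \sqrt{10}\right) = 3038782 - 1230 \sqrt{10}$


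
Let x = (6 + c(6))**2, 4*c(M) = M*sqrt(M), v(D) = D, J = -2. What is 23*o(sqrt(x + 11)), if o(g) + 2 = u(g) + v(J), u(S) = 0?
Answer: -92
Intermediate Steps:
c(M) = M**(3/2)/4 (c(M) = (M*sqrt(M))/4 = M**(3/2)/4)
x = (6 + 3*sqrt(6)/2)**2 (x = (6 + 6**(3/2)/4)**2 = (6 + (6*sqrt(6))/4)**2 = (6 + 3*sqrt(6)/2)**2 ≈ 93.591)
o(g) = -4 (o(g) = -2 + (0 - 2) = -2 - 2 = -4)
23*o(sqrt(x + 11)) = 23*(-4) = -92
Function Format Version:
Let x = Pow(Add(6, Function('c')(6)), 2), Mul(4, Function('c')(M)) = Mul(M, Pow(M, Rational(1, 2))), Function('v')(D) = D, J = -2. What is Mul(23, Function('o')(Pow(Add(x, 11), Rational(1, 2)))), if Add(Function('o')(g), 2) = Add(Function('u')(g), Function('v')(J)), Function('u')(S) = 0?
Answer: -92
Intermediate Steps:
Function('c')(M) = Mul(Rational(1, 4), Pow(M, Rational(3, 2))) (Function('c')(M) = Mul(Rational(1, 4), Mul(M, Pow(M, Rational(1, 2)))) = Mul(Rational(1, 4), Pow(M, Rational(3, 2))))
x = Pow(Add(6, Mul(Rational(3, 2), Pow(6, Rational(1, 2)))), 2) (x = Pow(Add(6, Mul(Rational(1, 4), Pow(6, Rational(3, 2)))), 2) = Pow(Add(6, Mul(Rational(1, 4), Mul(6, Pow(6, Rational(1, 2))))), 2) = Pow(Add(6, Mul(Rational(3, 2), Pow(6, Rational(1, 2)))), 2) ≈ 93.591)
Function('o')(g) = -4 (Function('o')(g) = Add(-2, Add(0, -2)) = Add(-2, -2) = -4)
Mul(23, Function('o')(Pow(Add(x, 11), Rational(1, 2)))) = Mul(23, -4) = -92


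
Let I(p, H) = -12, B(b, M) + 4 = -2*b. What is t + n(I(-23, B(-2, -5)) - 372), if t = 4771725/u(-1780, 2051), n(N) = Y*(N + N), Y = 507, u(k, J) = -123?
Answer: -17554991/41 ≈ -4.2817e+5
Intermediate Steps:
B(b, M) = -4 - 2*b
n(N) = 1014*N (n(N) = 507*(N + N) = 507*(2*N) = 1014*N)
t = -1590575/41 (t = 4771725/(-123) = 4771725*(-1/123) = -1590575/41 ≈ -38795.)
t + n(I(-23, B(-2, -5)) - 372) = -1590575/41 + 1014*(-12 - 372) = -1590575/41 + 1014*(-384) = -1590575/41 - 389376 = -17554991/41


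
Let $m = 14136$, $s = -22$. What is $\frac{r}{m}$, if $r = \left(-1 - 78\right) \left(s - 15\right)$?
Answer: $\frac{2923}{14136} \approx 0.20678$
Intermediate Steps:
$r = 2923$ ($r = \left(-1 - 78\right) \left(-22 - 15\right) = \left(-79\right) \left(-37\right) = 2923$)
$\frac{r}{m} = \frac{2923}{14136}$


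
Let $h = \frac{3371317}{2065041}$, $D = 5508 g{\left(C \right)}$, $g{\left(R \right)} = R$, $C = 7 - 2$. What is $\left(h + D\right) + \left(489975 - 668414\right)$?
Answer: $- \frac{311609250542}{2065041} \approx -1.509 \cdot 10^{5}$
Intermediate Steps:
$C = 5$ ($C = 7 - 2 = 5$)
$D = 27540$ ($D = 5508 \cdot 5 = 27540$)
$h = \frac{3371317}{2065041}$ ($h = 3371317 \cdot \frac{1}{2065041} = \frac{3371317}{2065041} \approx 1.6326$)
$\left(h + D\right) + \left(489975 - 668414\right) = \left(\frac{3371317}{2065041} + 27540\right) + \left(489975 - 668414\right) = \frac{56874600457}{2065041} - 178439 = - \frac{311609250542}{2065041}$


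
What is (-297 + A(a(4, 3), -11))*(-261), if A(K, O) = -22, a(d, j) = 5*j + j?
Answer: 83259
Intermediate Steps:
a(d, j) = 6*j
(-297 + A(a(4, 3), -11))*(-261) = (-297 - 22)*(-261) = -319*(-261) = 83259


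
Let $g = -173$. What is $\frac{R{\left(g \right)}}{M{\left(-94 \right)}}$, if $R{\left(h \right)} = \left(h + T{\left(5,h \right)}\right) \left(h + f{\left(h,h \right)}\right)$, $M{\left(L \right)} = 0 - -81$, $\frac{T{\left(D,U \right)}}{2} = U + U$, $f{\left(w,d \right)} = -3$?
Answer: $\frac{152240}{81} \approx 1879.5$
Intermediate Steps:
$T{\left(D,U \right)} = 4 U$ ($T{\left(D,U \right)} = 2 \left(U + U\right) = 2 \cdot 2 U = 4 U$)
$M{\left(L \right)} = 81$ ($M{\left(L \right)} = 0 + 81 = 81$)
$R{\left(h \right)} = 5 h \left(-3 + h\right)$ ($R{\left(h \right)} = \left(h + 4 h\right) \left(h - 3\right) = 5 h \left(-3 + h\right)$)
$\frac{R{\left(g \right)}}{M{\left(-94 \right)}} = \frac{5 \left(-173\right) \left(-3 - 173\right)}{81} = 5 \left(-173\right) \left(-176\right) \frac{1}{81} = 152240 \cdot \frac{1}{81} = \frac{152240}{81}$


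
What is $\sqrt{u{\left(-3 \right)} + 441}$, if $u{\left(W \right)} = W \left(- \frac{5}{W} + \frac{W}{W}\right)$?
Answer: $\sqrt{433} \approx 20.809$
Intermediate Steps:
$u{\left(W \right)} = W \left(1 - \frac{5}{W}\right)$ ($u{\left(W \right)} = W \left(- \frac{5}{W} + 1\right) = W \left(1 - \frac{5}{W}\right)$)
$\sqrt{u{\left(-3 \right)} + 441} = \sqrt{\left(-5 - 3\right) + 441} = \sqrt{-8 + 441} = \sqrt{433}$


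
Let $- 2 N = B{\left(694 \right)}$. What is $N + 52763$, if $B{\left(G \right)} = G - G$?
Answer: $52763$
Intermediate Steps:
$B{\left(G \right)} = 0$
$N = 0$ ($N = \left(- \frac{1}{2}\right) 0 = 0$)
$N + 52763 = 0 + 52763 = 52763$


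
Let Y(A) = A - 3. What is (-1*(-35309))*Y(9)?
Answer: 211854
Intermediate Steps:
Y(A) = -3 + A
(-1*(-35309))*Y(9) = (-1*(-35309))*(-3 + 9) = 35309*6 = 211854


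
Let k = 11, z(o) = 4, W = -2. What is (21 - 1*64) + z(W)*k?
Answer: 1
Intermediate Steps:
(21 - 1*64) + z(W)*k = (21 - 1*64) + 4*11 = (21 - 64) + 44 = -43 + 44 = 1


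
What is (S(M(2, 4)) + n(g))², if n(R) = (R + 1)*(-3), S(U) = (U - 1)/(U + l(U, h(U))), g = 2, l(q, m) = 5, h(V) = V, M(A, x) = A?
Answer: 3844/49 ≈ 78.449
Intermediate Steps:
S(U) = (-1 + U)/(5 + U) (S(U) = (U - 1)/(U + 5) = (-1 + U)/(5 + U))
n(R) = -3 - 3*R (n(R) = (1 + R)*(-3) = -3 - 3*R)
(S(M(2, 4)) + n(g))² = ((-1 + 2)/(5 + 2) + (-3 - 3*2))² = (1/7 + (-3 - 6))² = ((⅐)*1 - 9)² = (⅐ - 9)² = (-62/7)² = 3844/49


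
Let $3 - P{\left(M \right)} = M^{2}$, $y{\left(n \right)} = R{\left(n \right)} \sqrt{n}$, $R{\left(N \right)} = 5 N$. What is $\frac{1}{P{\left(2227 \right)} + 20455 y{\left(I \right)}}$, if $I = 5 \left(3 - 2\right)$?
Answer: $- \frac{4959526}{23289376191551} - \frac{511375 \sqrt{5}}{23289376191551} \approx -2.6205 \cdot 10^{-7}$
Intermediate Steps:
$I = 5$ ($I = 5 \cdot 1 = 5$)
$y{\left(n \right)} = 5 n^{\frac{3}{2}}$ ($y{\left(n \right)} = 5 n \sqrt{n} = 5 n^{\frac{3}{2}}$)
$P{\left(M \right)} = 3 - M^{2}$
$\frac{1}{P{\left(2227 \right)} + 20455 y{\left(I \right)}} = \frac{1}{\left(3 - 2227^{2}\right) + 20455 \cdot 5 \cdot 5^{\frac{3}{2}}} = \frac{1}{\left(3 - 4959529\right) + 20455 \cdot 5 \cdot 5 \sqrt{5}} = \frac{1}{\left(3 - 4959529\right) + 20455 \cdot 25 \sqrt{5}} = \frac{1}{-4959526 + 511375 \sqrt{5}}$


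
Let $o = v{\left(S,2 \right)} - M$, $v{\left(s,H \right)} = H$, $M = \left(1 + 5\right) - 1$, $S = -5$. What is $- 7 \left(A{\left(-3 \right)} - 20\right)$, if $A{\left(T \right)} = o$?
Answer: $161$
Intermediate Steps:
$M = 5$ ($M = 6 - 1 = 5$)
$o = -3$ ($o = 2 - 5 = -3$)
$A{\left(T \right)} = -3$
$- 7 \left(A{\left(-3 \right)} - 20\right) = - 7 \left(-3 - 20\right) = \left(-7\right) \left(-23\right) = 161$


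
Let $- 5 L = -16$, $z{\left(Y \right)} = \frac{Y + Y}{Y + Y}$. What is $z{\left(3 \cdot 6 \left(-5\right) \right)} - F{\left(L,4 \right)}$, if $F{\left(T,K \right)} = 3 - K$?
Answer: $2$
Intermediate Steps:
$z{\left(Y \right)} = 1$ ($z{\left(Y \right)} = \frac{2 Y}{2 Y} = 2 Y \frac{1}{2 Y} = 1$)
$L = \frac{16}{5}$ ($L = \left(- \frac{1}{5}\right) \left(-16\right) = \frac{16}{5} \approx 3.2$)
$z{\left(3 \cdot 6 \left(-5\right) \right)} - F{\left(L,4 \right)} = 1 - \left(3 - 4\right) = 1 - -1 = 1 + 1 = 2$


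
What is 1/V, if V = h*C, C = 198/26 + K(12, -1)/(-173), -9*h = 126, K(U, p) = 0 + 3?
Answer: -2249/239232 ≈ -0.0094009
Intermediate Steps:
K(U, p) = 3
h = -14 (h = -1/9*126 = -14)
C = 17088/2249 (C = 198/26 + 3/(-173) = 198*(1/26) + 3*(-1/173) = 99/13 - 3/173 = 17088/2249 ≈ 7.5980)
V = -239232/2249 (V = -14*17088/2249 = -239232/2249 ≈ -106.37)
1/V = 1/(-239232/2249) = -2249/239232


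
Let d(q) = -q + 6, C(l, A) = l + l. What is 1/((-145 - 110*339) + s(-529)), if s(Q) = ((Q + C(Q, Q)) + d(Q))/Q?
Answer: -529/19802063 ≈ -2.6714e-5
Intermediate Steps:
C(l, A) = 2*l
d(q) = 6 - q
s(Q) = (6 + 2*Q)/Q (s(Q) = ((Q + 2*Q) + (6 - Q))/Q = (3*Q + (6 - Q))/Q = (6 + 2*Q)/Q)
1/((-145 - 110*339) + s(-529)) = 1/((-145 - 110*339) + (2 + 6/(-529))) = 1/((-145 - 37290) + (2 + 6*(-1/529))) = 1/(-37435 + (2 - 6/529)) = 1/(-37435 + 1052/529) = 1/(-19802063/529) = -529/19802063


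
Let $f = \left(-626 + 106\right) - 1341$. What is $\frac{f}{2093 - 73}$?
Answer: $- \frac{1861}{2020} \approx -0.92129$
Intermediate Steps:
$f = -1861$ ($f = -520 - 1341 = -1861$)
$\frac{f}{2093 - 73} = - \frac{1861}{2093 - 73} = - \frac{1861}{2020}$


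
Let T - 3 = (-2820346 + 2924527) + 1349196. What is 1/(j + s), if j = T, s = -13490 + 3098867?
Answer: 1/4538757 ≈ 2.2032e-7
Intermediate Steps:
s = 3085377
T = 1453380 (T = 3 + ((-2820346 + 2924527) + 1349196) = 3 + (104181 + 1349196) = 3 + 1453377 = 1453380)
j = 1453380
1/(j + s) = 1/(1453380 + 3085377) = 1/4538757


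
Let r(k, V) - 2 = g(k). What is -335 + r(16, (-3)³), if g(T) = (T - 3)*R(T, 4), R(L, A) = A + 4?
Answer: -229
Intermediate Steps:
R(L, A) = 4 + A
g(T) = -24 + 8*T (g(T) = (T - 3)*(4 + 4) = (-3 + T)*8 = -24 + 8*T)
r(k, V) = -22 + 8*k (r(k, V) = 2 + (-24 + 8*k) = -22 + 8*k)
-335 + r(16, (-3)³) = -335 + (-22 + 8*16) = -335 + (-22 + 128) = -335 + 106 = -229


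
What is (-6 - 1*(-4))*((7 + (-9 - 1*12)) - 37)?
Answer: 102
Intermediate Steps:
(-6 - 1*(-4))*((7 + (-9 - 1*12)) - 37) = (-6 + 4)*((7 + (-9 - 12)) - 37) = -2*((7 - 21) - 37) = -2*(-14 - 37) = -2*(-51) = 102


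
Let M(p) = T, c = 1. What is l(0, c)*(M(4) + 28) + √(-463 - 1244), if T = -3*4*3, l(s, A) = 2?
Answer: -16 + I*√1707 ≈ -16.0 + 41.316*I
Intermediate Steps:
T = -36 (T = -12*3 = -36)
M(p) = -36
l(0, c)*(M(4) + 28) + √(-463 - 1244) = 2*(-36 + 28) + √(-463 - 1244) = 2*(-8) + √(-1707) = -16 + I*√1707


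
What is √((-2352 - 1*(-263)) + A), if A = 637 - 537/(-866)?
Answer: 3*I*√120941230/866 ≈ 38.097*I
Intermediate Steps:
A = 552179/866 (A = 637 - 537*(-1/866) = 637 + 537/866 = 552179/866 ≈ 637.62)
√((-2352 - 1*(-263)) + A) = √((-2352 - 1*(-263)) + 552179/866) = √((-2352 + 263) + 552179/866) = √(-2089 + 552179/866) = √(-1256895/866) = 3*I*√120941230/866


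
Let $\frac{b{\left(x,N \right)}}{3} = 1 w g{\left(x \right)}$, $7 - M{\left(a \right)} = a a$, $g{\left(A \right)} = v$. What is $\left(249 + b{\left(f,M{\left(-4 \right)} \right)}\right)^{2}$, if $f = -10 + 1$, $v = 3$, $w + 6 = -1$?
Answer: $34596$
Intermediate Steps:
$w = -7$ ($w = -6 - 1 = -7$)
$g{\left(A \right)} = 3$
$f = -9$
$M{\left(a \right)} = 7 - a^{2}$ ($M{\left(a \right)} = 7 - a a = 7 - a^{2}$)
$b{\left(x,N \right)} = -63$ ($b{\left(x,N \right)} = 3 \cdot 1 \left(-7\right) 3 = 3 \left(\left(-7\right) 3\right) = 3 \left(-21\right) = -63$)
$\left(249 + b{\left(f,M{\left(-4 \right)} \right)}\right)^{2} = \left(249 - 63\right)^{2} = 186^{2} = 34596$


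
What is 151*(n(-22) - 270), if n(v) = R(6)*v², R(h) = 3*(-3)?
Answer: -698526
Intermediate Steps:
R(h) = -9
n(v) = -9*v²
151*(n(-22) - 270) = 151*(-9*(-22)² - 270) = 151*(-9*484 - 270) = 151*(-4356 - 270) = 151*(-4626) = -698526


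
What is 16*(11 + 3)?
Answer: 224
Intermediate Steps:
16*(11 + 3) = 16*14 = 224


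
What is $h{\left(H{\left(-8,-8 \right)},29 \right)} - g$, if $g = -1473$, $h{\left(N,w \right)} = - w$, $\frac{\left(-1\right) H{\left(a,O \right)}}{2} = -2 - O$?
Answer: $1444$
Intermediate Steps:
$H{\left(a,O \right)} = 4 + 2 O$ ($H{\left(a,O \right)} = - 2 \left(-2 - O\right) = 4 + 2 O$)
$h{\left(H{\left(-8,-8 \right)},29 \right)} - g = \left(-1\right) 29 - -1473 = -29 + 1473 = 1444$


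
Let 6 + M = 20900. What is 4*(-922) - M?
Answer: -24582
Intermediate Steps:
M = 20894 (M = -6 + 20900 = 20894)
4*(-922) - M = 4*(-922) - 1*20894 = -3688 - 20894 = -24582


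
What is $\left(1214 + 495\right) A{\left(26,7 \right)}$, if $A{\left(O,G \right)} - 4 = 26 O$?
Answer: $1162120$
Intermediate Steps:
$A{\left(O,G \right)} = 4 + 26 O$
$\left(1214 + 495\right) A{\left(26,7 \right)} = \left(1214 + 495\right) \left(4 + 26 \cdot 26\right) = 1709 \left(4 + 676\right) = 1709 \cdot 680 = 1162120$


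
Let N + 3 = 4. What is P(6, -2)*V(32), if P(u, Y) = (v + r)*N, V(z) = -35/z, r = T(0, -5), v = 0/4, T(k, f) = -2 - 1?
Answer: 105/32 ≈ 3.2813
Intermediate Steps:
N = 1 (N = -3 + 4 = 1)
T(k, f) = -3
v = 0 (v = 0*(1/4) = 0)
r = -3
P(u, Y) = -3 (P(u, Y) = (0 - 3)*1 = -3*1 = -3)
P(6, -2)*V(32) = -(-105)/32 = -3*(-35/32) = 105/32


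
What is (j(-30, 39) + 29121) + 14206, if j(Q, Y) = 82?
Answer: 43409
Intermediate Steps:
(j(-30, 39) + 29121) + 14206 = (82 + 29121) + 14206 = 29203 + 14206 = 43409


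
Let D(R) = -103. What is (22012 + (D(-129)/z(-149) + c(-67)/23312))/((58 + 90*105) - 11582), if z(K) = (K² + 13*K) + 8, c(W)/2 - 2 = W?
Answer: -650152808867/61258294496 ≈ -10.613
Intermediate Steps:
c(W) = 4 + 2*W
z(K) = 8 + K² + 13*K
(22012 + (D(-129)/z(-149) + c(-67)/23312))/((58 + 90*105) - 11582) = (22012 + (-103/(8 + (-149)² + 13*(-149)) + (4 + 2*(-67))/23312))/((58 + 90*105) - 11582) = (22012 + (-103/(8 + 22201 - 1937) + (4 - 134)*(1/23312)))/((58 + 9450) - 11582) = (22012 + (-103/20272 - 130*1/23312))/(9508 - 11582) = (22012 + (-103*1/20272 - 65/11656))/(-2074) = (22012 + (-103/20272 - 65/11656))*(-1/2074) = (22012 - 314781/29536304)*(-1/2074) = (650152808867/29536304)*(-1/2074) = -650152808867/61258294496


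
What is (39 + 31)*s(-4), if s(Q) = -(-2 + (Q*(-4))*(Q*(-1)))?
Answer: -4340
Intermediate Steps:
s(Q) = 2 - 4*Q² (s(Q) = -(-2 + (-4*Q)*(-Q)) = -(-2 + 4*Q²) = 2 - 4*Q²)
(39 + 31)*s(-4) = (39 + 31)*(2 - 4*(-4)²) = 70*(2 - 4*16) = 70*(2 - 64) = 70*(-62) = -4340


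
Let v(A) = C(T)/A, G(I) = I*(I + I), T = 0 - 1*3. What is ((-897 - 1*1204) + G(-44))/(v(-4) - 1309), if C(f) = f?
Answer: -7084/5233 ≈ -1.3537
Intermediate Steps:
T = -3 (T = 0 - 3 = -3)
G(I) = 2*I**2 (G(I) = I*(2*I) = 2*I**2)
v(A) = -3/A
((-897 - 1*1204) + G(-44))/(v(-4) - 1309) = ((-897 - 1*1204) + 2*(-44)**2)/(-3/(-4) - 1309) = ((-897 - 1204) + 2*1936)/(-3*(-1/4) - 1309) = (-2101 + 3872)/(3/4 - 1309) = 1771/(-5233/4) = 1771*(-4/5233) = -7084/5233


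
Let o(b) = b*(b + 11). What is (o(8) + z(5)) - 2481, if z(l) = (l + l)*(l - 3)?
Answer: -2309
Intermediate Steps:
z(l) = 2*l*(-3 + l) (z(l) = (2*l)*(-3 + l) = 2*l*(-3 + l))
o(b) = b*(11 + b)
(o(8) + z(5)) - 2481 = (8*(11 + 8) + 2*5*(-3 + 5)) - 2481 = (8*19 + 2*5*2) - 2481 = (152 + 20) - 2481 = 172 - 2481 = -2309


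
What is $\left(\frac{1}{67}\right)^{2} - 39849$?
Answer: $- \frac{178882160}{4489} \approx -39849.0$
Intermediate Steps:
$\left(\frac{1}{67}\right)^{2} - 39849 = \frac{1}{4489} - 39849 = - \frac{178882160}{4489}$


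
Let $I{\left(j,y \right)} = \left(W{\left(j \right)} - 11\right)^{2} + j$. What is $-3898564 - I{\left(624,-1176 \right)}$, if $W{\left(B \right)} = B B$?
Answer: $-151609002413$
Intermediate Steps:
$W{\left(B \right)} = B^{2}$
$I{\left(j,y \right)} = j + \left(-11 + j^{2}\right)^{2}$ ($I{\left(j,y \right)} = \left(j^{2} - 11\right)^{2} + j = \left(-11 + j^{2}\right)^{2} + j = j + \left(-11 + j^{2}\right)^{2}$)
$-3898564 - I{\left(624,-1176 \right)} = -3898564 - \left(624 + \left(-11 + 624^{2}\right)^{2}\right) = -3898564 - \left(624 + \left(-11 + 389376\right)^{2}\right) = -3898564 - \left(624 + 389365^{2}\right) = -3898564 - \left(624 + 151605103225\right) = -3898564 - 151605103849 = -151609002413$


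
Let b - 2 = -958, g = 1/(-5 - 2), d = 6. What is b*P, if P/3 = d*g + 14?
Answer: -263856/7 ≈ -37694.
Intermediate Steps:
g = -⅐ (g = 1/(-7) = -⅐ ≈ -0.14286)
b = -956 (b = 2 - 958 = -956)
P = 276/7 (P = 3*(6*(-⅐) + 14) = 3*(-6/7 + 14) = 3*(92/7) = 276/7 ≈ 39.429)
b*P = -956*276/7 = -263856/7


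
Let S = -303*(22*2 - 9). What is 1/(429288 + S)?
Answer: 1/418683 ≈ 2.3884e-6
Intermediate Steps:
S = -10605 (S = -303*(44 - 9) = -303*35 = -10605)
1/(429288 + S) = 1/(429288 - 10605) = 1/418683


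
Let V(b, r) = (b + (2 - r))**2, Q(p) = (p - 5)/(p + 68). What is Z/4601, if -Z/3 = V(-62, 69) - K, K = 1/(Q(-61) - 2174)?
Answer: -763023153/70321684 ≈ -10.850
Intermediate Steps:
Q(p) = (-5 + p)/(68 + p)
V(b, r) = (2 + b - r)**2
K = -7/15284 (K = 1/((-5 - 61)/(68 - 61) - 2174) = 1/(-66/7 - 2174) = 1/(-15284/7) = -7/15284 ≈ -0.00045800)
Z = -763023153/15284 (Z = -3*((2 - 62 - 1*69)**2 - 1*(-7/15284)) = -3*((2 - 62 - 69)**2 + 7/15284) = -3*((-129)**2 + 7/15284) = -3*(16641 + 7/15284) = -3*254341051/15284 = -763023153/15284 ≈ -49923.)
Z/4601 = -763023153/15284/4601 = -763023153/15284*1/4601 = -763023153/70321684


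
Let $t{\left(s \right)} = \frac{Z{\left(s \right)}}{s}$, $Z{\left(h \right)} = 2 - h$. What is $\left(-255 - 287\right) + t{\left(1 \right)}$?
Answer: $-541$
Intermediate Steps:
$t{\left(s \right)} = \frac{2 - s}{s}$
$\left(-255 - 287\right) + t{\left(1 \right)} = \left(-255 - 287\right) + \frac{2 - 1}{1} = -542 + 1 \left(2 - 1\right) = -542 + 1 \cdot 1 = -542 + 1 = -541$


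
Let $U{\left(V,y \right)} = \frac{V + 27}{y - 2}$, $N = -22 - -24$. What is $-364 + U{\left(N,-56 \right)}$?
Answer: $- \frac{729}{2} \approx -364.5$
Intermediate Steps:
$N = 2$ ($N = -22 + 24 = 2$)
$U{\left(V,y \right)} = \frac{27 + V}{-2 + y}$
$-364 + U{\left(N,-56 \right)} = -364 + \frac{27 + 2}{-2 - 56} = -364 + \frac{1}{-58} \cdot 29 = -364 - \frac{1}{2} = - \frac{729}{2}$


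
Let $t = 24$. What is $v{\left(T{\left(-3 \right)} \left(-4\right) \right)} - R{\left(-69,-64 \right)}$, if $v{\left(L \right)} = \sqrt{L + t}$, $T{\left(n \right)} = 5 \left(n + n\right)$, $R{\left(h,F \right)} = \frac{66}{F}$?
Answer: $\frac{417}{32} \approx 13.031$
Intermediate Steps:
$T{\left(n \right)} = 10 n$ ($T{\left(n \right)} = 5 \cdot 2 n = 10 n$)
$v{\left(L \right)} = \sqrt{24 + L}$ ($v{\left(L \right)} = \sqrt{L + 24} = \sqrt{24 + L}$)
$v{\left(T{\left(-3 \right)} \left(-4\right) \right)} - R{\left(-69,-64 \right)} = \sqrt{24 + 10 \left(-3\right) \left(-4\right)} - \frac{66}{-64} = \sqrt{24 - -120} - 66 \left(- \frac{1}{64}\right) = \sqrt{24 + 120} - - \frac{33}{32} = \sqrt{144} + \frac{33}{32} = 12 + \frac{33}{32} = \frac{417}{32}$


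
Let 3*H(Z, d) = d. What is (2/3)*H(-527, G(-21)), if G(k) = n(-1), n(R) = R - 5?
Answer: -4/3 ≈ -1.3333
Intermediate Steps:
n(R) = -5 + R
G(k) = -6 (G(k) = -5 - 1 = -6)
H(Z, d) = d/3
(2/3)*H(-527, G(-21)) = (2/3)*((⅓)*(-6)) = (2*(⅓))*(-2) = (⅔)*(-2) = -4/3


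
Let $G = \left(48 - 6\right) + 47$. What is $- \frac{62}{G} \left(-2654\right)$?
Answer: $\frac{164548}{89} \approx 1848.9$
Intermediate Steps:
$G = 89$ ($G = 42 + 47 = 89$)
$- \frac{62}{G} \left(-2654\right) = - \frac{62}{89} \left(-2654\right) = \left(-62\right) \frac{1}{89} \left(-2654\right) = \left(- \frac{62}{89}\right) \left(-2654\right) = \frac{164548}{89}$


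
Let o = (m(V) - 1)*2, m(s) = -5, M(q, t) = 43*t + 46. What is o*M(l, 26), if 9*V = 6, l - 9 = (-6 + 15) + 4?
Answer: -13968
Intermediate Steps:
l = 22 (l = 9 + ((-6 + 15) + 4) = 9 + (9 + 4) = 9 + 13 = 22)
V = 2/3 (V = (1/9)*6 = 2/3 ≈ 0.66667)
M(q, t) = 46 + 43*t
o = -12 (o = (-5 - 1)*2 = -6*2 = -12)
o*M(l, 26) = -12*(46 + 43*26) = -12*(46 + 1118) = -12*1164 = -13968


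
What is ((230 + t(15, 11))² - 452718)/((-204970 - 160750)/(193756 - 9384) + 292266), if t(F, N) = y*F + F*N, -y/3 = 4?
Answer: -18736481849/13471325308 ≈ -1.3908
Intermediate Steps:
y = -12 (y = -3*4 = -12)
t(F, N) = -12*F + F*N
((230 + t(15, 11))² - 452718)/((-204970 - 160750)/(193756 - 9384) + 292266) = ((230 + 15*(-12 + 11))² - 452718)/((-204970 - 160750)/(193756 - 9384) + 292266) = ((230 + 15*(-1))² - 452718)/(-365720/184372 + 292266) = ((230 - 15)² - 452718)/(-365720*1/184372 + 292266) = (215² - 452718)/(-91430/46093 + 292266) = (46225 - 452718)/(13471325308/46093) = -406493*46093/13471325308 = -18736481849/13471325308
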